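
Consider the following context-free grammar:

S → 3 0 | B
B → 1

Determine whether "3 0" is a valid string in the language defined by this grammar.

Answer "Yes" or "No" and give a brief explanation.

Yes - a valid derivation exists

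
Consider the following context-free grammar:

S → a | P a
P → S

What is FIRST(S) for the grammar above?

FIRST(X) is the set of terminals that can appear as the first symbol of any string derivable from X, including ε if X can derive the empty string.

We compute FIRST(S) using the standard algorithm.
FIRST(P) = {a}
FIRST(S) = {a}
Therefore, FIRST(S) = {a}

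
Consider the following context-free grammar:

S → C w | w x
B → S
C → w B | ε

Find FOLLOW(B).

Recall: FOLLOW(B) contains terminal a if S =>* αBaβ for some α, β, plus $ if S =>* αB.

We compute FOLLOW(B) using the standard algorithm.
FOLLOW(S) starts with {$}.
FIRST(B) = {w}
FIRST(C) = {w, ε}
FIRST(S) = {w}
FOLLOW(B) = {w}
FOLLOW(C) = {w}
FOLLOW(S) = {$, w}
Therefore, FOLLOW(B) = {w}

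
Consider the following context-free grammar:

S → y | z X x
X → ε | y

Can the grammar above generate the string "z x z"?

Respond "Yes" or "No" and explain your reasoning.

No - no valid derivation exists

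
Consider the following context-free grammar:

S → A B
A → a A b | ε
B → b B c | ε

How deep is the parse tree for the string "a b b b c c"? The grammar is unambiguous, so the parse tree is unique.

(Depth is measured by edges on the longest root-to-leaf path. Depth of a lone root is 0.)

4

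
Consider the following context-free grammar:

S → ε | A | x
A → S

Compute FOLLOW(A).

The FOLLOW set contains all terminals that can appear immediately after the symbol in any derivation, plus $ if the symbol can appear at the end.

We compute FOLLOW(A) using the standard algorithm.
FOLLOW(S) starts with {$}.
FIRST(A) = {x, ε}
FIRST(S) = {x, ε}
FOLLOW(A) = {$}
FOLLOW(S) = {$}
Therefore, FOLLOW(A) = {$}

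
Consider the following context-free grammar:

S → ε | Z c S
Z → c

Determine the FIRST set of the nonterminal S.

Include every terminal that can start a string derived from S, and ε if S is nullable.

We compute FIRST(S) using the standard algorithm.
FIRST(S) = {c, ε}
FIRST(Z) = {c}
Therefore, FIRST(S) = {c, ε}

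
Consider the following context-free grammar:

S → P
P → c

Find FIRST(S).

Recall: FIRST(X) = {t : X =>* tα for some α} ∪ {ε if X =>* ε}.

We compute FIRST(S) using the standard algorithm.
FIRST(P) = {c}
FIRST(S) = {c}
Therefore, FIRST(S) = {c}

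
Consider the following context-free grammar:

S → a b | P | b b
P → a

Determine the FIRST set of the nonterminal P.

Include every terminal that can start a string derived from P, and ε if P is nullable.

We compute FIRST(P) using the standard algorithm.
FIRST(P) = {a}
FIRST(S) = {a, b}
Therefore, FIRST(P) = {a}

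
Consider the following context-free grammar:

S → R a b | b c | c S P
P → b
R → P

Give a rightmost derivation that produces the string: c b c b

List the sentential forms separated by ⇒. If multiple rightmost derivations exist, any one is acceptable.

S ⇒ c S P ⇒ c S b ⇒ c b c b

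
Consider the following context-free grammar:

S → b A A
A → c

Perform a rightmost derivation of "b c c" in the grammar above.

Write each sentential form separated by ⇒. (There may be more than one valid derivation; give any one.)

S ⇒ b A A ⇒ b A c ⇒ b c c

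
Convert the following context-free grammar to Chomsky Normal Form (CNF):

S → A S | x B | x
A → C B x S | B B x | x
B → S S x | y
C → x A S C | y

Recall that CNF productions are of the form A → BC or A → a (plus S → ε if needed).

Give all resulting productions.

TX → x; S → x; A → x; B → y; C → y; S → A S; S → TX B; A → C X0; X0 → B X1; X1 → TX S; A → B X2; X2 → B TX; B → S X3; X3 → S TX; C → TX X4; X4 → A X5; X5 → S C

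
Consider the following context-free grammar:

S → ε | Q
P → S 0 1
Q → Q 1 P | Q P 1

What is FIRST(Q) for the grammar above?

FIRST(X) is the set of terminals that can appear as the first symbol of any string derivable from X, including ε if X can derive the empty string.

We compute FIRST(Q) using the standard algorithm.
FIRST(P) = {0}
FIRST(Q) = {}
FIRST(S) = {ε}
Therefore, FIRST(Q) = {}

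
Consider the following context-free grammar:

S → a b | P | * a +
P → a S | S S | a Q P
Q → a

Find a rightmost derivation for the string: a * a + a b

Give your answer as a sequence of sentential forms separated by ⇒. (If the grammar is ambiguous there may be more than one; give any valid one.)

S ⇒ P ⇒ a S ⇒ a P ⇒ a S S ⇒ a S a b ⇒ a * a + a b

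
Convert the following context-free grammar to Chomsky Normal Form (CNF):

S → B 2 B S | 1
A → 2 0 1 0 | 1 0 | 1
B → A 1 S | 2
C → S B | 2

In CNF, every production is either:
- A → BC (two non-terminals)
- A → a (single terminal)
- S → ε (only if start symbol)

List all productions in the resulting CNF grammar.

T2 → 2; S → 1; T0 → 0; T1 → 1; A → 1; B → 2; C → 2; S → B X0; X0 → T2 X1; X1 → B S; A → T2 X2; X2 → T0 X3; X3 → T1 T0; A → T1 T0; B → A X4; X4 → T1 S; C → S B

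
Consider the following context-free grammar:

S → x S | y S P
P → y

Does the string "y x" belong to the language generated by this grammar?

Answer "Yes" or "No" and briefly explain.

No - no valid derivation exists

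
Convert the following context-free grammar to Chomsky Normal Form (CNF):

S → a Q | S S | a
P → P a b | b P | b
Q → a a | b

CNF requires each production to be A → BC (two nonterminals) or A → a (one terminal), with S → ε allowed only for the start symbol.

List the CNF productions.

TA → a; S → a; TB → b; P → b; Q → b; S → TA Q; S → S S; P → P X0; X0 → TA TB; P → TB P; Q → TA TA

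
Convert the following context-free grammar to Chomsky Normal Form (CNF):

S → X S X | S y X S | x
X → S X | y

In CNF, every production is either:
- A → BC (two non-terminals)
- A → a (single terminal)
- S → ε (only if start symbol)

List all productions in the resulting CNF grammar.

TY → y; S → x; X → y; S → X X0; X0 → S X; S → S X1; X1 → TY X2; X2 → X S; X → S X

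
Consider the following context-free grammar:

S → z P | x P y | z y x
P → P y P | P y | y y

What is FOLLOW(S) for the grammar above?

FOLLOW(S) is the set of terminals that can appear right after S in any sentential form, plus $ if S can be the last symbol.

We compute FOLLOW(S) using the standard algorithm.
FOLLOW(S) starts with {$}.
FIRST(P) = {y}
FIRST(S) = {x, z}
FOLLOW(P) = {$, y}
FOLLOW(S) = {$}
Therefore, FOLLOW(S) = {$}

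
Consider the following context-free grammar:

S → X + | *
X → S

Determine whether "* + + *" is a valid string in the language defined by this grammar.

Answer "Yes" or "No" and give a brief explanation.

No - no valid derivation exists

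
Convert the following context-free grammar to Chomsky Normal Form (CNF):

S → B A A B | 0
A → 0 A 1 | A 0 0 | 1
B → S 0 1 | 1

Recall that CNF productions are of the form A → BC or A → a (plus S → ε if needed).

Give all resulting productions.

S → 0; T0 → 0; T1 → 1; A → 1; B → 1; S → B X0; X0 → A X1; X1 → A B; A → T0 X2; X2 → A T1; A → A X3; X3 → T0 T0; B → S X4; X4 → T0 T1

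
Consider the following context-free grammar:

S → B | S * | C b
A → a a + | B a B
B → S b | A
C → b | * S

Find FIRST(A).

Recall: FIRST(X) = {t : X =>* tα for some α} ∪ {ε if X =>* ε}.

We compute FIRST(A) using the standard algorithm.
FIRST(A) = {*, a, b}
FIRST(B) = {*, a, b}
FIRST(C) = {*, b}
FIRST(S) = {*, a, b}
Therefore, FIRST(A) = {*, a, b}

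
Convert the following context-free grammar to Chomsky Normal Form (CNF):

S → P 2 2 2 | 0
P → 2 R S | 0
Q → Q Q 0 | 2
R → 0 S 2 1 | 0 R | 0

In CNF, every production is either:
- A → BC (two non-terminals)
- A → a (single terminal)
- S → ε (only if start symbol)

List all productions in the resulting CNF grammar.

T2 → 2; S → 0; P → 0; T0 → 0; Q → 2; T1 → 1; R → 0; S → P X0; X0 → T2 X1; X1 → T2 T2; P → T2 X2; X2 → R S; Q → Q X3; X3 → Q T0; R → T0 X4; X4 → S X5; X5 → T2 T1; R → T0 R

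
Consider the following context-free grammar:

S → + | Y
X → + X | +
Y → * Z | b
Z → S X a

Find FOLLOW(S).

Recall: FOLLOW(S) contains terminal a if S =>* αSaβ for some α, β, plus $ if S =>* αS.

We compute FOLLOW(S) using the standard algorithm.
FOLLOW(S) starts with {$}.
FIRST(S) = {*, +, b}
FIRST(X) = {+}
FIRST(Y) = {*, b}
FIRST(Z) = {*, +, b}
FOLLOW(S) = {$, +}
FOLLOW(X) = {a}
FOLLOW(Y) = {$, +}
FOLLOW(Z) = {$, +}
Therefore, FOLLOW(S) = {$, +}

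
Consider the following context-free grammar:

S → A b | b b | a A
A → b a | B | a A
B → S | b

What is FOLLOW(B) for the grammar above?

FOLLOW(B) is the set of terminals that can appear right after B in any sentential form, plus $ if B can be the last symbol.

We compute FOLLOW(B) using the standard algorithm.
FOLLOW(S) starts with {$}.
FIRST(A) = {a, b}
FIRST(B) = {a, b}
FIRST(S) = {a, b}
FOLLOW(A) = {$, b}
FOLLOW(B) = {$, b}
FOLLOW(S) = {$, b}
Therefore, FOLLOW(B) = {$, b}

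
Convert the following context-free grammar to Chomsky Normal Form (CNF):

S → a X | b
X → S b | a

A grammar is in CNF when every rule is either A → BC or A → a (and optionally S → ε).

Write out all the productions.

TA → a; S → b; TB → b; X → a; S → TA X; X → S TB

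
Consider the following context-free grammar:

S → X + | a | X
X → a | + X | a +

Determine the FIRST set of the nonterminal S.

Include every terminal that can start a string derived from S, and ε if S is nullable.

We compute FIRST(S) using the standard algorithm.
FIRST(S) = {+, a}
FIRST(X) = {+, a}
Therefore, FIRST(S) = {+, a}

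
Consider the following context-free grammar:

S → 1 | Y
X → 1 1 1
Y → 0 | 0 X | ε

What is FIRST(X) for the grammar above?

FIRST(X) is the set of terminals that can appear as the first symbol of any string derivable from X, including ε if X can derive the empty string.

We compute FIRST(X) using the standard algorithm.
FIRST(S) = {0, 1, ε}
FIRST(X) = {1}
FIRST(Y) = {0, ε}
Therefore, FIRST(X) = {1}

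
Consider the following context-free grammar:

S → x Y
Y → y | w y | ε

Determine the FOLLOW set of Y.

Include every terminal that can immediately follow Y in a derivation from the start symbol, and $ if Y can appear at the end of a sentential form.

We compute FOLLOW(Y) using the standard algorithm.
FOLLOW(S) starts with {$}.
FIRST(S) = {x}
FIRST(Y) = {w, y, ε}
FOLLOW(S) = {$}
FOLLOW(Y) = {$}
Therefore, FOLLOW(Y) = {$}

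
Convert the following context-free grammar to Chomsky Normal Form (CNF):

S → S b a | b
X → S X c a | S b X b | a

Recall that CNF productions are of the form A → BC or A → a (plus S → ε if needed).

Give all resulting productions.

TB → b; TA → a; S → b; TC → c; X → a; S → S X0; X0 → TB TA; X → S X1; X1 → X X2; X2 → TC TA; X → S X3; X3 → TB X4; X4 → X TB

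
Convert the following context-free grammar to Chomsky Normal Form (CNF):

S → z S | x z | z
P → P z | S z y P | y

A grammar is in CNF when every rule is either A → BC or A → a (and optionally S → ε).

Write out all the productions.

TZ → z; TX → x; S → z; TY → y; P → y; S → TZ S; S → TX TZ; P → P TZ; P → S X0; X0 → TZ X1; X1 → TY P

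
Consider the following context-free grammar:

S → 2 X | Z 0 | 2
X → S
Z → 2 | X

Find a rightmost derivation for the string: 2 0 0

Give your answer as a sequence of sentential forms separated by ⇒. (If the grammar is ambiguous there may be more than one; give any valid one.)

S ⇒ Z 0 ⇒ X 0 ⇒ S 0 ⇒ Z 0 0 ⇒ 2 0 0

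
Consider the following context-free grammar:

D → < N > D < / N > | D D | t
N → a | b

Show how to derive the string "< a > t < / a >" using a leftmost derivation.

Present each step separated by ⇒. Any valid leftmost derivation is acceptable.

D ⇒ < N > D < / N > ⇒ < a > D < / N > ⇒ < a > t < / N > ⇒ < a > t < / a >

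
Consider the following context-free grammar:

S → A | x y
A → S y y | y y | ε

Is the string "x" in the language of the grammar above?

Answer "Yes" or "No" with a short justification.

No - no valid derivation exists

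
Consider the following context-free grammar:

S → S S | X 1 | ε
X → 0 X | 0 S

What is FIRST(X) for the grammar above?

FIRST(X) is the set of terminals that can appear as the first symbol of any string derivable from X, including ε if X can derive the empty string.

We compute FIRST(X) using the standard algorithm.
FIRST(S) = {0, ε}
FIRST(X) = {0}
Therefore, FIRST(X) = {0}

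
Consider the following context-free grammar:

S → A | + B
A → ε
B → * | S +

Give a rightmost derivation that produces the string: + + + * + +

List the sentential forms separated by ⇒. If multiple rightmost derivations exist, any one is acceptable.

S ⇒ + B ⇒ + S + ⇒ + + B + ⇒ + + S + + ⇒ + + + B + + ⇒ + + + * + +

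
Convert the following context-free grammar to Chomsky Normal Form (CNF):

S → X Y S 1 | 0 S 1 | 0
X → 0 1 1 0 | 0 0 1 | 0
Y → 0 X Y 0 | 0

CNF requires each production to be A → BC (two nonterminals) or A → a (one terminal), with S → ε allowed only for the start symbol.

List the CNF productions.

T1 → 1; T0 → 0; S → 0; X → 0; Y → 0; S → X X0; X0 → Y X1; X1 → S T1; S → T0 X2; X2 → S T1; X → T0 X3; X3 → T1 X4; X4 → T1 T0; X → T0 X5; X5 → T0 T1; Y → T0 X6; X6 → X X7; X7 → Y T0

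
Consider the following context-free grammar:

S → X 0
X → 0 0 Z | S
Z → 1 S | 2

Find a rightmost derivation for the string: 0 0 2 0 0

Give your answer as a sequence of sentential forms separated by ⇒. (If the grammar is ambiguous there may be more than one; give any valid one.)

S ⇒ X 0 ⇒ S 0 ⇒ X 0 0 ⇒ 0 0 Z 0 0 ⇒ 0 0 2 0 0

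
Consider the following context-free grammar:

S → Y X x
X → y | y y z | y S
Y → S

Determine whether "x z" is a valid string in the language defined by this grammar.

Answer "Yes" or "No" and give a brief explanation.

No - no valid derivation exists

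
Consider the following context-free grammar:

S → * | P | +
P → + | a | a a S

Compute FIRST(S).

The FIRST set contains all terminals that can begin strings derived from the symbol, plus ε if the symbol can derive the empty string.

We compute FIRST(S) using the standard algorithm.
FIRST(P) = {+, a}
FIRST(S) = {*, +, a}
Therefore, FIRST(S) = {*, +, a}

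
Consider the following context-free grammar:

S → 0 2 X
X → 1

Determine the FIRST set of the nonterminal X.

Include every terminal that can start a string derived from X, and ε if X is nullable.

We compute FIRST(X) using the standard algorithm.
FIRST(S) = {0}
FIRST(X) = {1}
Therefore, FIRST(X) = {1}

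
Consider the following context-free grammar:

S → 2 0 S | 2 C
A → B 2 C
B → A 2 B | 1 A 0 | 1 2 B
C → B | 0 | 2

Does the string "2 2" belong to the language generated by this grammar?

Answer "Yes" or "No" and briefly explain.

Yes - a valid derivation exists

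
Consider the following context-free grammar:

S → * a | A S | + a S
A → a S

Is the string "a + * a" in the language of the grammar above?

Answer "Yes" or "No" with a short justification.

No - no valid derivation exists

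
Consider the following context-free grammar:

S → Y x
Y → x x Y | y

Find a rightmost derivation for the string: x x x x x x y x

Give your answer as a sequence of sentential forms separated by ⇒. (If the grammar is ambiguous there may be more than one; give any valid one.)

S ⇒ Y x ⇒ x x Y x ⇒ x x x x Y x ⇒ x x x x x x Y x ⇒ x x x x x x y x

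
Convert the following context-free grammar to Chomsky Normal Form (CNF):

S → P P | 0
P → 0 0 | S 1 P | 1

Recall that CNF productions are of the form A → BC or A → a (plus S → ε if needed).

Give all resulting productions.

S → 0; T0 → 0; T1 → 1; P → 1; S → P P; P → T0 T0; P → S X0; X0 → T1 P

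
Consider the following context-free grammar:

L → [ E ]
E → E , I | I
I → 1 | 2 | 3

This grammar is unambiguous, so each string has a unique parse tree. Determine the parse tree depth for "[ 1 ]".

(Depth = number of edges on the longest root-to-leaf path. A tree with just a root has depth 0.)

3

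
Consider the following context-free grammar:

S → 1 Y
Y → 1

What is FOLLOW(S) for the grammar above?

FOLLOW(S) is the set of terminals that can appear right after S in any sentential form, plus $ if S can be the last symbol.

We compute FOLLOW(S) using the standard algorithm.
FOLLOW(S) starts with {$}.
FIRST(S) = {1}
FIRST(Y) = {1}
FOLLOW(S) = {$}
FOLLOW(Y) = {$}
Therefore, FOLLOW(S) = {$}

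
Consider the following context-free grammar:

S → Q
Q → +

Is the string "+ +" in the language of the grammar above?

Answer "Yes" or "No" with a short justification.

No - no valid derivation exists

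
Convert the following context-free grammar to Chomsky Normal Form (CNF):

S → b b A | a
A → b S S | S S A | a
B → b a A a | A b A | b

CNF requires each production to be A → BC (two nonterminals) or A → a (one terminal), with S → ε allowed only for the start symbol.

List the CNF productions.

TB → b; S → a; A → a; TA → a; B → b; S → TB X0; X0 → TB A; A → TB X1; X1 → S S; A → S X2; X2 → S A; B → TB X3; X3 → TA X4; X4 → A TA; B → A X5; X5 → TB A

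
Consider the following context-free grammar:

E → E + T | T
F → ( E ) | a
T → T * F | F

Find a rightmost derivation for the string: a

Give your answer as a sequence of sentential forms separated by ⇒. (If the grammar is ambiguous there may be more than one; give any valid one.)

E ⇒ T ⇒ F ⇒ a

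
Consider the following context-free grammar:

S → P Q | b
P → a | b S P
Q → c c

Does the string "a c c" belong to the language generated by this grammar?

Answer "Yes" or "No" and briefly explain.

Yes - a valid derivation exists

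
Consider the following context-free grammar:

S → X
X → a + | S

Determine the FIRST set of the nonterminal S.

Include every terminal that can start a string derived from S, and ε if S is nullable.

We compute FIRST(S) using the standard algorithm.
FIRST(S) = {a}
FIRST(X) = {a}
Therefore, FIRST(S) = {a}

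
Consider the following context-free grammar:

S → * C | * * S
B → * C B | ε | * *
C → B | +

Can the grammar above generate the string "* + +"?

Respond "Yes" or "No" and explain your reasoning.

No - no valid derivation exists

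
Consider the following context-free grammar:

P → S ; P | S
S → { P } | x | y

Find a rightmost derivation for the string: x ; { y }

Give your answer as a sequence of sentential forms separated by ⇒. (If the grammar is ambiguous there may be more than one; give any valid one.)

P ⇒ S ; P ⇒ S ; S ⇒ S ; { P } ⇒ S ; { S } ⇒ S ; { y } ⇒ x ; { y }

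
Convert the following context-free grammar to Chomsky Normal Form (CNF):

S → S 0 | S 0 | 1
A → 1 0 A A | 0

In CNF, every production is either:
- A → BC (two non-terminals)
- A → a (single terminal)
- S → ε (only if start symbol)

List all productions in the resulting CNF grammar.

T0 → 0; S → 1; T1 → 1; A → 0; S → S T0; S → S T0; A → T1 X0; X0 → T0 X1; X1 → A A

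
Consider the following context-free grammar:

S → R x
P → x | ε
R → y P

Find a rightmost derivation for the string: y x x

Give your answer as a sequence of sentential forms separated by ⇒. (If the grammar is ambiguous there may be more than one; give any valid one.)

S ⇒ R x ⇒ y P x ⇒ y x x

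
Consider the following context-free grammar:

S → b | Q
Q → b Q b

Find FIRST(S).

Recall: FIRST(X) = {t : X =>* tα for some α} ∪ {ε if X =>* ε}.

We compute FIRST(S) using the standard algorithm.
FIRST(Q) = {b}
FIRST(S) = {b}
Therefore, FIRST(S) = {b}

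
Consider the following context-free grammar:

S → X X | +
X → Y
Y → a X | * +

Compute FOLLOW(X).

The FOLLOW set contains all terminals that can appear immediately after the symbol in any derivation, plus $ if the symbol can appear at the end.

We compute FOLLOW(X) using the standard algorithm.
FOLLOW(S) starts with {$}.
FIRST(S) = {*, +, a}
FIRST(X) = {*, a}
FIRST(Y) = {*, a}
FOLLOW(S) = {$}
FOLLOW(X) = {$, *, a}
FOLLOW(Y) = {$, *, a}
Therefore, FOLLOW(X) = {$, *, a}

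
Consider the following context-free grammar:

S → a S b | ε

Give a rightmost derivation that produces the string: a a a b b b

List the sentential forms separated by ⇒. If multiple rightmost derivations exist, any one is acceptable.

S ⇒ a S b ⇒ a a S b b ⇒ a a a S b b b ⇒ a a a b b b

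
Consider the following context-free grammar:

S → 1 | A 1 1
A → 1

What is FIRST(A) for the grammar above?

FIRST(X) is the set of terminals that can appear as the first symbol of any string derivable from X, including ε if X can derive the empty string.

We compute FIRST(A) using the standard algorithm.
FIRST(A) = {1}
FIRST(S) = {1}
Therefore, FIRST(A) = {1}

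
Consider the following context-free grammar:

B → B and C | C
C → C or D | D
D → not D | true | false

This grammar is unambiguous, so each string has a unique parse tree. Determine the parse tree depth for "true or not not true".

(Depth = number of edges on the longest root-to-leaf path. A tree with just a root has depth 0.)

5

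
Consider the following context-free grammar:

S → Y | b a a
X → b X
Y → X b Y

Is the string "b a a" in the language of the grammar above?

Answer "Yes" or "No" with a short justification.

Yes - a valid derivation exists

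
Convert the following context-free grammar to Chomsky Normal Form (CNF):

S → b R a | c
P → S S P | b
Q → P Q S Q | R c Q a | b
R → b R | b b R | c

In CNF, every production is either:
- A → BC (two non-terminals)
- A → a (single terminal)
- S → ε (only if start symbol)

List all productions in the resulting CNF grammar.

TB → b; TA → a; S → c; P → b; TC → c; Q → b; R → c; S → TB X0; X0 → R TA; P → S X1; X1 → S P; Q → P X2; X2 → Q X3; X3 → S Q; Q → R X4; X4 → TC X5; X5 → Q TA; R → TB R; R → TB X6; X6 → TB R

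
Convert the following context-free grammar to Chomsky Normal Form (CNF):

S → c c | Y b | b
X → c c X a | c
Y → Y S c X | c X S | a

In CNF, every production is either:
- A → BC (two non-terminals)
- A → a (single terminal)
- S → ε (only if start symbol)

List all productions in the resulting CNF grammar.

TC → c; TB → b; S → b; TA → a; X → c; Y → a; S → TC TC; S → Y TB; X → TC X0; X0 → TC X1; X1 → X TA; Y → Y X2; X2 → S X3; X3 → TC X; Y → TC X4; X4 → X S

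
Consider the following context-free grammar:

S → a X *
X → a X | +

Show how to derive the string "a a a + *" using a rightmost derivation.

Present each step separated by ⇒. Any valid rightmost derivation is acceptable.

S ⇒ a X * ⇒ a a X * ⇒ a a a X * ⇒ a a a + *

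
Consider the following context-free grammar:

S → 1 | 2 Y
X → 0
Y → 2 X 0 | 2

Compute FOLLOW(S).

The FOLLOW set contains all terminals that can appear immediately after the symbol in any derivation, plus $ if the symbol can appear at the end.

We compute FOLLOW(S) using the standard algorithm.
FOLLOW(S) starts with {$}.
FIRST(S) = {1, 2}
FIRST(X) = {0}
FIRST(Y) = {2}
FOLLOW(S) = {$}
FOLLOW(X) = {0}
FOLLOW(Y) = {$}
Therefore, FOLLOW(S) = {$}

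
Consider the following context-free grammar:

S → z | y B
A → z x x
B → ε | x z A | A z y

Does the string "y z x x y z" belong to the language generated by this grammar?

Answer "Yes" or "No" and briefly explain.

No - no valid derivation exists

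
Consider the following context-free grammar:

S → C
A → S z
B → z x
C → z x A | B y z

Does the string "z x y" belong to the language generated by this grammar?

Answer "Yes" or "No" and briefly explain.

No - no valid derivation exists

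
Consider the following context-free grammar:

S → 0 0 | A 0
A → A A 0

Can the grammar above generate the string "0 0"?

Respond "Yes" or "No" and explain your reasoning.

Yes - a valid derivation exists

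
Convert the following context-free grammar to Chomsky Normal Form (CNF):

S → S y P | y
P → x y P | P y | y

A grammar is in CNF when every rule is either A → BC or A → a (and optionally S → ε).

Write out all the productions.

TY → y; S → y; TX → x; P → y; S → S X0; X0 → TY P; P → TX X1; X1 → TY P; P → P TY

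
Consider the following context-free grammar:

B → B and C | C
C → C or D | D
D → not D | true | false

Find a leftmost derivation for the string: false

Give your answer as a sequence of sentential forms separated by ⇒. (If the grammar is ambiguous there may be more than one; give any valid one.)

B ⇒ C ⇒ D ⇒ false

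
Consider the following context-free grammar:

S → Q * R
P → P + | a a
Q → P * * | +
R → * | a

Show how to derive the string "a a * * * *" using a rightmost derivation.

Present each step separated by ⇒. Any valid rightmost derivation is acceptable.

S ⇒ Q * R ⇒ Q * * ⇒ P * * * * ⇒ a a * * * *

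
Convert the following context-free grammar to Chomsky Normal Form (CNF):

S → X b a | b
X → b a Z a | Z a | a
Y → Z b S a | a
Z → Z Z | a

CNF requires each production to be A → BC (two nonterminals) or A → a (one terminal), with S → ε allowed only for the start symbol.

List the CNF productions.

TB → b; TA → a; S → b; X → a; Y → a; Z → a; S → X X0; X0 → TB TA; X → TB X1; X1 → TA X2; X2 → Z TA; X → Z TA; Y → Z X3; X3 → TB X4; X4 → S TA; Z → Z Z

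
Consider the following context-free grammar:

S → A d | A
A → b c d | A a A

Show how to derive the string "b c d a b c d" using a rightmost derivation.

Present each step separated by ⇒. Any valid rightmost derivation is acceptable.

S ⇒ A ⇒ A a A ⇒ A a b c d ⇒ b c d a b c d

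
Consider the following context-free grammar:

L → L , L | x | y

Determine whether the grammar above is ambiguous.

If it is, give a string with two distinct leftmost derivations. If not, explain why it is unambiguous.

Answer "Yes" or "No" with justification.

Yes - the string 'y , y , x , y , x' has two distinct leftmost derivations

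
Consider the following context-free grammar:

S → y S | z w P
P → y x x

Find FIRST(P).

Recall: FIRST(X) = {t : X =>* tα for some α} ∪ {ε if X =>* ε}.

We compute FIRST(P) using the standard algorithm.
FIRST(P) = {y}
FIRST(S) = {y, z}
Therefore, FIRST(P) = {y}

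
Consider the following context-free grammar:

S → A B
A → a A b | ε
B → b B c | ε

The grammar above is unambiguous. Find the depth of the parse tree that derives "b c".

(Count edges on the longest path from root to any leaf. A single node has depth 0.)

3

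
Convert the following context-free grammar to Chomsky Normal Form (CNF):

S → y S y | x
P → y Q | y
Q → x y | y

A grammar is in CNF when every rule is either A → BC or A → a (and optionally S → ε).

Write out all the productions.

TY → y; S → x; P → y; TX → x; Q → y; S → TY X0; X0 → S TY; P → TY Q; Q → TX TY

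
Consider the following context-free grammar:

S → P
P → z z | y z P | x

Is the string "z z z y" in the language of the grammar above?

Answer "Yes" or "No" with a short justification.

No - no valid derivation exists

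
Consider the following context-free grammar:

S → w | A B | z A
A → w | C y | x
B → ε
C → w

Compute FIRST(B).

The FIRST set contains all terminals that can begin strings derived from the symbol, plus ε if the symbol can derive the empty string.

We compute FIRST(B) using the standard algorithm.
FIRST(A) = {w, x}
FIRST(B) = {ε}
FIRST(C) = {w}
FIRST(S) = {w, x, z}
Therefore, FIRST(B) = {ε}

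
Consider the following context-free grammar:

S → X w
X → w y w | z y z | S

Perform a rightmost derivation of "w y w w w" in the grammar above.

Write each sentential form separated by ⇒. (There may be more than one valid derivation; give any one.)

S ⇒ X w ⇒ S w ⇒ X w w ⇒ w y w w w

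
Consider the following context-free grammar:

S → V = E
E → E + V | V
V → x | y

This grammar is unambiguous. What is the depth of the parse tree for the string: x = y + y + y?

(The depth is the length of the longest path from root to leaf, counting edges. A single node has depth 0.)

5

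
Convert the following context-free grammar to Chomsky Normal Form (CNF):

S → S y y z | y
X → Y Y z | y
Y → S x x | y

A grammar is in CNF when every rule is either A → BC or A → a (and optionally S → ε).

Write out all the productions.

TY → y; TZ → z; S → y; X → y; TX → x; Y → y; S → S X0; X0 → TY X1; X1 → TY TZ; X → Y X2; X2 → Y TZ; Y → S X3; X3 → TX TX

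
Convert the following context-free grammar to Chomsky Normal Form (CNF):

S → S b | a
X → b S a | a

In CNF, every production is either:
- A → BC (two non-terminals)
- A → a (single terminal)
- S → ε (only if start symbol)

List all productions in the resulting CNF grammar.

TB → b; S → a; TA → a; X → a; S → S TB; X → TB X0; X0 → S TA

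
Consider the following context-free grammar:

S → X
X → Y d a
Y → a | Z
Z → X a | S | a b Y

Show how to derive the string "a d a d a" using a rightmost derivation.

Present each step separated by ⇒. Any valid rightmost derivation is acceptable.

S ⇒ X ⇒ Y d a ⇒ Z d a ⇒ S d a ⇒ X d a ⇒ Y d a d a ⇒ a d a d a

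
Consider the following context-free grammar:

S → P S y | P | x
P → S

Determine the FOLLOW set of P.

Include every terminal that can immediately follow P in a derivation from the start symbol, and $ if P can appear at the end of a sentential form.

We compute FOLLOW(P) using the standard algorithm.
FOLLOW(S) starts with {$}.
FIRST(P) = {x}
FIRST(S) = {x}
FOLLOW(P) = {$, x, y}
FOLLOW(S) = {$, x, y}
Therefore, FOLLOW(P) = {$, x, y}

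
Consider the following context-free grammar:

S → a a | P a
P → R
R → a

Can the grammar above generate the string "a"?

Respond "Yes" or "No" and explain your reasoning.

No - no valid derivation exists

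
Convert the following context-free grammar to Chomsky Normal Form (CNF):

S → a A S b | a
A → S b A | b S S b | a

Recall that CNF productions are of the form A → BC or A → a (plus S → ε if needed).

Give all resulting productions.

TA → a; TB → b; S → a; A → a; S → TA X0; X0 → A X1; X1 → S TB; A → S X2; X2 → TB A; A → TB X3; X3 → S X4; X4 → S TB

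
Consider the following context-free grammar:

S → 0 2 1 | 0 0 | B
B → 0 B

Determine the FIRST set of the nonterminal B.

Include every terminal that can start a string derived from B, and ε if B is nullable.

We compute FIRST(B) using the standard algorithm.
FIRST(B) = {0}
FIRST(S) = {0}
Therefore, FIRST(B) = {0}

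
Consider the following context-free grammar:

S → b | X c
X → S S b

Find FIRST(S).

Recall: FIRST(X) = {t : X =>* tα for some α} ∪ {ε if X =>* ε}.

We compute FIRST(S) using the standard algorithm.
FIRST(S) = {b}
FIRST(X) = {b}
Therefore, FIRST(S) = {b}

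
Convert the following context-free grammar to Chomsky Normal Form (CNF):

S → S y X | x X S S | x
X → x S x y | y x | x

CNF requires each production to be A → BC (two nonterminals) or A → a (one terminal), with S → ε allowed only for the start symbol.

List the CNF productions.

TY → y; TX → x; S → x; X → x; S → S X0; X0 → TY X; S → TX X1; X1 → X X2; X2 → S S; X → TX X3; X3 → S X4; X4 → TX TY; X → TY TX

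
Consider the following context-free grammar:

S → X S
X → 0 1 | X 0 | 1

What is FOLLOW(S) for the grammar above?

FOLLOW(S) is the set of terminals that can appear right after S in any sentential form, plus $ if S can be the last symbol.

We compute FOLLOW(S) using the standard algorithm.
FOLLOW(S) starts with {$}.
FIRST(S) = {0, 1}
FIRST(X) = {0, 1}
FOLLOW(S) = {$}
FOLLOW(X) = {0, 1}
Therefore, FOLLOW(S) = {$}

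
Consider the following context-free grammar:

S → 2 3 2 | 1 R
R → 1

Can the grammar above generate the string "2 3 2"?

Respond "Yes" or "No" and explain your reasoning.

Yes - a valid derivation exists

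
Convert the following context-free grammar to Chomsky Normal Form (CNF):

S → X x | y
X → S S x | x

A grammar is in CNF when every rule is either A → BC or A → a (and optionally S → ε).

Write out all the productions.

TX → x; S → y; X → x; S → X TX; X → S X0; X0 → S TX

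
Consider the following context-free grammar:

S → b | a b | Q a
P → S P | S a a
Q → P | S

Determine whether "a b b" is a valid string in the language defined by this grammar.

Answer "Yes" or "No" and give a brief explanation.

No - no valid derivation exists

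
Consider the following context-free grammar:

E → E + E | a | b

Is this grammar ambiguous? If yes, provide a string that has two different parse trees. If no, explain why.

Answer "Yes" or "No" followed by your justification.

Yes - the string 'a + a + b + a + b + a' has two distinct leftmost derivations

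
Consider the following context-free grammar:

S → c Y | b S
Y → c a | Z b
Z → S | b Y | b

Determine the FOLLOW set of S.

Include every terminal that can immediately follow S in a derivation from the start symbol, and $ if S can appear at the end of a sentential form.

We compute FOLLOW(S) using the standard algorithm.
FOLLOW(S) starts with {$}.
FIRST(S) = {b, c}
FIRST(Y) = {b, c}
FIRST(Z) = {b, c}
FOLLOW(S) = {$, b}
FOLLOW(Y) = {$, b}
FOLLOW(Z) = {b}
Therefore, FOLLOW(S) = {$, b}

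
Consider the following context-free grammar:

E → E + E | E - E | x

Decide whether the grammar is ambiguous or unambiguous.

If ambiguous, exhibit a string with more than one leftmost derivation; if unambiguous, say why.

Ambiguous - the string 'x - x + x - x' has two distinct leftmost derivations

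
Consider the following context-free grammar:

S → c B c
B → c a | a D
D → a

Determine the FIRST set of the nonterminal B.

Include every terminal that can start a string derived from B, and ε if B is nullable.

We compute FIRST(B) using the standard algorithm.
FIRST(B) = {a, c}
FIRST(D) = {a}
FIRST(S) = {c}
Therefore, FIRST(B) = {a, c}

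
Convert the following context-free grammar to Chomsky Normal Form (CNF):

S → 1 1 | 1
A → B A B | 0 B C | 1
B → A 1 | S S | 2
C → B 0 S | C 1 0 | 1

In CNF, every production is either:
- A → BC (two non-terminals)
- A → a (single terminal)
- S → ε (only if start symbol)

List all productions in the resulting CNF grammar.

T1 → 1; S → 1; T0 → 0; A → 1; B → 2; C → 1; S → T1 T1; A → B X0; X0 → A B; A → T0 X1; X1 → B C; B → A T1; B → S S; C → B X2; X2 → T0 S; C → C X3; X3 → T1 T0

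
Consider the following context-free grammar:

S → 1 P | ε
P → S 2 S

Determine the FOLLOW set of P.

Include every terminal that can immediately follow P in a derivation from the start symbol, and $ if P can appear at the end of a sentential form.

We compute FOLLOW(P) using the standard algorithm.
FOLLOW(S) starts with {$}.
FIRST(P) = {1, 2}
FIRST(S) = {1, ε}
FOLLOW(P) = {$, 2}
FOLLOW(S) = {$, 2}
Therefore, FOLLOW(P) = {$, 2}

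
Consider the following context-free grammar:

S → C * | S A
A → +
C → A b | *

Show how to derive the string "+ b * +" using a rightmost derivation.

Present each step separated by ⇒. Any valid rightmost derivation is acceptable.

S ⇒ S A ⇒ S + ⇒ C * + ⇒ A b * + ⇒ + b * +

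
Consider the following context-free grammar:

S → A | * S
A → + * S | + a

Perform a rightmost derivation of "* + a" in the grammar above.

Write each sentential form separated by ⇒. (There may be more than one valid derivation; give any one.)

S ⇒ * S ⇒ * A ⇒ * + a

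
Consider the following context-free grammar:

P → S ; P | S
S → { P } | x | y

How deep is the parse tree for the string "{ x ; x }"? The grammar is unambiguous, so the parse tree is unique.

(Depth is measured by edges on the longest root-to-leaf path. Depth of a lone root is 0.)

5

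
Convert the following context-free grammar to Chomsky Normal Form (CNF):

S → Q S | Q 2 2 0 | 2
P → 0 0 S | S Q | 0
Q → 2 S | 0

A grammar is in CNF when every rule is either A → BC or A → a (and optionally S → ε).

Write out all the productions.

T2 → 2; T0 → 0; S → 2; P → 0; Q → 0; S → Q S; S → Q X0; X0 → T2 X1; X1 → T2 T0; P → T0 X2; X2 → T0 S; P → S Q; Q → T2 S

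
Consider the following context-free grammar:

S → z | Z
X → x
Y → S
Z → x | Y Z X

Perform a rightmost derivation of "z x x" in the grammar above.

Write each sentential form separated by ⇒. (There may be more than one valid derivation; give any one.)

S ⇒ Z ⇒ Y Z X ⇒ Y Z x ⇒ Y x x ⇒ S x x ⇒ z x x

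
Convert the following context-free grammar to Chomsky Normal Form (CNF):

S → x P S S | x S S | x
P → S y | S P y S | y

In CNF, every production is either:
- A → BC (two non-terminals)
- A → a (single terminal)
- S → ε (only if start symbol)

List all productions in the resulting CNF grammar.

TX → x; S → x; TY → y; P → y; S → TX X0; X0 → P X1; X1 → S S; S → TX X2; X2 → S S; P → S TY; P → S X3; X3 → P X4; X4 → TY S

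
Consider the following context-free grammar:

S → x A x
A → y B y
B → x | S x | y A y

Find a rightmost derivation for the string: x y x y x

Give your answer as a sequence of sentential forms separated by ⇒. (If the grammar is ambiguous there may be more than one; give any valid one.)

S ⇒ x A x ⇒ x y B y x ⇒ x y x y x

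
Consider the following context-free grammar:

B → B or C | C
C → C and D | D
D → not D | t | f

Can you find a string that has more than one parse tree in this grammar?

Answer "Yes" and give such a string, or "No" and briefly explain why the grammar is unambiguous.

No - the grammar is unambiguous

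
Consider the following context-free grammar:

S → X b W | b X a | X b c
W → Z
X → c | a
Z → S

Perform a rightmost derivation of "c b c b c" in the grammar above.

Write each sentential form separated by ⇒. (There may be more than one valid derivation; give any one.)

S ⇒ X b W ⇒ X b Z ⇒ X b S ⇒ X b X b c ⇒ X b c b c ⇒ c b c b c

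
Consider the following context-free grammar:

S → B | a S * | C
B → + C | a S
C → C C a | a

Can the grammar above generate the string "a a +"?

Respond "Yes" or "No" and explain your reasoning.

No - no valid derivation exists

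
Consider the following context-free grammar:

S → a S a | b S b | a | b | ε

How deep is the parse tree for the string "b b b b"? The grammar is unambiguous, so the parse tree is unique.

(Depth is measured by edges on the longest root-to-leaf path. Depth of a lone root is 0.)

3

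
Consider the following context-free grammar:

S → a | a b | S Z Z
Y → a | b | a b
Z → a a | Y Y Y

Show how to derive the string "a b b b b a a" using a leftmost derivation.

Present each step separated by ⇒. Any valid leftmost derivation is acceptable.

S ⇒ S Z Z ⇒ a b Z Z ⇒ a b Y Y Y Z ⇒ a b b Y Y Z ⇒ a b b b Y Z ⇒ a b b b b Z ⇒ a b b b b a a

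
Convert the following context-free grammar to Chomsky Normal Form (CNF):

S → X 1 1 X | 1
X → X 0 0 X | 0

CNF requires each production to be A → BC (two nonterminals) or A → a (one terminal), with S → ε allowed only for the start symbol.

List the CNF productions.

T1 → 1; S → 1; T0 → 0; X → 0; S → X X0; X0 → T1 X1; X1 → T1 X; X → X X2; X2 → T0 X3; X3 → T0 X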